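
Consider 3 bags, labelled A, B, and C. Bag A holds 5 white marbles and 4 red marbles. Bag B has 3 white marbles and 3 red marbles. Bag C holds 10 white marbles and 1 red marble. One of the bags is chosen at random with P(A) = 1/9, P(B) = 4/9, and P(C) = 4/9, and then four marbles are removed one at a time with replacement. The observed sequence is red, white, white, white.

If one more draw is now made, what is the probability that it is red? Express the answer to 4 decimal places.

0.3065

The likelihood of the observed sequence under each hypothesis: P(data | bag A) = (4/9)(5/9)(5/9)(5/9) = 0.076208; P(data | bag B) = (3/6)(3/6)(3/6)(3/6) = 0.0625; P(data | bag C) = (1/11)(10/11)(10/11)(10/11) = 0.068301.
Multiplying each by its prior: 1/9 · 0.076208 = 0.0084675, 4/9 · 0.0625 = 0.027778, 4/9 · 0.068301 = 0.030356; with total 0.066601.
Normalising, the posterior is P(bag A | data) = 0.12714, P(bag B | data) = 0.41707, P(bag C | data) = 0.45579.
So P(red next | data) = Σ P(red next | H) P(H | data) = (4/9)(0.12714) + (1/2)(0.41707) + (1/11)(0.45579) = 0.30648.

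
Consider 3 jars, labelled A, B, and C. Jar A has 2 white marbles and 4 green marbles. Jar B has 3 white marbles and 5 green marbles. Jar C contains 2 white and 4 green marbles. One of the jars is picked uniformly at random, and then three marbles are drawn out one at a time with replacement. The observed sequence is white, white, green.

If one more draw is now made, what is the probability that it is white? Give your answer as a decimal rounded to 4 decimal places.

0.3488

The likelihood of the observed sequence under each hypothesis: P(data | jar A) = (2/6)(2/6)(4/6) = 0.074074; P(data | jar B) = (3/8)(3/8)(5/8) = 0.087891; P(data | jar C) = (2/6)(2/6)(4/6) = 0.074074.
The prior-weighted likelihoods are 1/3 · 0.074074 = 0.024691, 1/3 · 0.087891 = 0.029297, 1/3 · 0.074074 = 0.024691; with total 0.07868.
Normalising, the posterior is P(jar A | data) = 0.31382, P(jar B | data) = 0.37236, P(jar C | data) = 0.31382.
Averaging over the posterior, P(white next | data) = (1/3)(0.31382) + (3/8)(0.37236) + (1/3)(0.31382) = 0.34885.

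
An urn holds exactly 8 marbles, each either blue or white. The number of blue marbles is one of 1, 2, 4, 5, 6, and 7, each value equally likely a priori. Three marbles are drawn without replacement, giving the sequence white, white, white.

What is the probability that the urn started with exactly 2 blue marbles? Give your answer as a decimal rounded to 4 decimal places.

For each hypothesis, P(data | H) works out to: P(data | r = 1) = (7/8)(6/7)(5/6) = 5/8; P(data | r = 2) = (6/8)(5/7)(4/6) = 5/14; P(data | r = 4) = (4/8)(3/7)(2/6) = 1/14; P(data | r = 5) = (3/8)(2/7)(1/6) = 1/56; P(data | r = 6) = (2/8)(1/7)(0/6) = 0; P(data | r = 7) = (1/8)(0/7) = 0.
Weighting by the prior gives 1/6 · 5/8 = 5/48, 1/6 · 5/14 = 5/84, 1/6 · 1/14 = 1/84, 1/6 · 1/56 = 1/336, 1/6 · 0 = 0, 1/6 · 0 = 0; these sum to 5/28.
Hence P(r = 2 | data) = (5/84) / (5/28) = 1/3.

0.3333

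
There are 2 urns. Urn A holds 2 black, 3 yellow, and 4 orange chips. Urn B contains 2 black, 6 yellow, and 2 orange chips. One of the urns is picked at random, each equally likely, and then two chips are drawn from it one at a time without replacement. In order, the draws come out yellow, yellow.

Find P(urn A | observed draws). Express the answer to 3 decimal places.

0.200

Under each hypothesis, the probability of the observed sequence is: P(data | urn A) = (3/9)(2/8) = 1/12; P(data | urn B) = (6/10)(5/9) = 1/3.
Weighting by the prior gives 1/2 · 1/12 = 1/24, 1/2 · 1/3 = 1/6; summing to 5/24.
By Bayes' rule, P(urn A | data) = (1/24) / (5/24) = 1/5.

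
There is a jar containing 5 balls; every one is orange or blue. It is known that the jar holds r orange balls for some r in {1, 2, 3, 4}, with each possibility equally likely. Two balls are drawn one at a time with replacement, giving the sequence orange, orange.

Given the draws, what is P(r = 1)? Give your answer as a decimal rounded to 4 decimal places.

Under each hypothesis, the probability of the observed sequence is: P(data | r = 1) = (1/5)(1/5) = 1/25; P(data | r = 2) = (2/5)(2/5) = 4/25; P(data | r = 3) = (3/5)(3/5) = 9/25; P(data | r = 4) = (4/5)(4/5) = 16/25.
The prior-weighted likelihoods are 1/4 · 1/25 = 1/100, 1/4 · 4/25 = 1/25, 1/4 · 9/25 = 9/100, 1/4 · 16/25 = 4/25; these sum to 3/10.
Hence P(r = 1 | data) = (1/100) / (3/10) = 1/30.

0.0333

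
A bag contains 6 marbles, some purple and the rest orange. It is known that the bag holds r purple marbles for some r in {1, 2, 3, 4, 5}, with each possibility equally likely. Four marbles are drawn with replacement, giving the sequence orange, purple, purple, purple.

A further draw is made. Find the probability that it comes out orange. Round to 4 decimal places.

0.3491

The likelihood of the observed sequence under each hypothesis: P(data | r = 1) = (5/6)(1/6)(1/6)(1/6) = 0.003858; P(data | r = 2) = (4/6)(2/6)(2/6)(2/6) = 0.024691; P(data | r = 3) = (3/6)(3/6)(3/6)(3/6) = 0.0625; P(data | r = 4) = (2/6)(4/6)(4/6)(4/6) = 0.098765; P(data | r = 5) = (1/6)(5/6)(5/6)(5/6) = 0.096451.
Multiplying each by its prior: 1/5 · 0.003858 = 0.0007716, 1/5 · 0.024691 = 0.0049383, 1/5 · 0.0625 = 0.0125, 1/5 · 0.098765 = 0.019753, 1/5 · 0.096451 = 0.01929; summing to 0.057253.
Dividing through by the total gives posterior P(r = 1 | data) = 0.013477, P(r = 2 | data) = 0.086253, P(r = 3 | data) = 0.21833, P(r = 4 | data) = 0.34501, P(r = 5 | data) = 0.33693.
So P(orange next | data) = Σ P(orange next | H) P(H | data) = (5/6)(0.013477) + (2/3)(0.086253) + (1/2)(0.21833) + (1/3)(0.34501) + (1/6)(0.33693) = 0.34906.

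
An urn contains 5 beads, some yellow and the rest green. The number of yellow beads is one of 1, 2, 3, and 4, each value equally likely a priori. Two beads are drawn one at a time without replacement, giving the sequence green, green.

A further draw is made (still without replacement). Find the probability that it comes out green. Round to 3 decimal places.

0.500

For each hypothesis, P(data | H) works out to: P(data | r = 1) = (4/5)(3/4) = 3/5; P(data | r = 2) = (3/5)(2/4) = 3/10; P(data | r = 3) = (2/5)(1/4) = 1/10; P(data | r = 4) = (1/5)(0/4) = 0.
The prior-weighted likelihoods are 1/4 · 3/5 = 3/20, 1/4 · 3/10 = 3/40, 1/4 · 1/10 = 1/40, 1/4 · 0 = 0; these sum to 1/4.
The posterior is then P(r = 1 | data) = 3/5, P(r = 2 | data) = 3/10, P(r = 3 | data) = 1/10, P(r = 4 | data) = 0.
The predictive probability is P(green next | data) = (2/3)(3/5) + (1/3)(3/10) + (0)(1/10) = 1/2.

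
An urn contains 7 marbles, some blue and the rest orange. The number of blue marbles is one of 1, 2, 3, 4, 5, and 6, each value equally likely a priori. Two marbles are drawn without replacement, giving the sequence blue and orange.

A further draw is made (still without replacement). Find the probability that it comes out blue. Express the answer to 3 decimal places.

Under each hypothesis, the probability of the observed sequence is: P(data | r = 1) = (1/7)(6/6) = 1/7; P(data | r = 2) = (2/7)(5/6) = 5/21; P(data | r = 3) = (3/7)(4/6) = 2/7; P(data | r = 4) = (4/7)(3/6) = 2/7; P(data | r = 5) = (5/7)(2/6) = 5/21; P(data | r = 6) = (6/7)(1/6) = 1/7.
Weighting by the prior gives 1/6 · 1/7 = 1/42, 1/6 · 5/21 = 5/126, 1/6 · 2/7 = 1/21, 1/6 · 2/7 = 1/21, 1/6 · 5/21 = 5/126, 1/6 · 1/7 = 1/42; summing to 2/9.
Normalising, the posterior is P(r = 1 | data) = 3/28, P(r = 2 | data) = 5/28, P(r = 3 | data) = 3/14, P(r = 4 | data) = 3/14, P(r = 5 | data) = 5/28, P(r = 6 | data) = 3/28.
So P(blue next | data) = Σ P(blue next | H) P(H | data) = (0)(3/28) + (1/5)(5/28) + (2/5)(3/14) + (3/5)(3/14) + (4/5)(5/28) + (1)(3/28) = 1/2.

0.500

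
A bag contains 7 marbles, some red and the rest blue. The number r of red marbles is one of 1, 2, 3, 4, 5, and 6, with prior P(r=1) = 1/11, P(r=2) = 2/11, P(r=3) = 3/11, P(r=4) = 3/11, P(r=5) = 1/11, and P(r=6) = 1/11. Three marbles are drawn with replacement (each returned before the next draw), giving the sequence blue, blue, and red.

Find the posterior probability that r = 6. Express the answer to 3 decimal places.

0.014

The likelihood of the observed sequence under each hypothesis: P(data | r = 1) = (6/7)(6/7)(1/7) = 0.10496; P(data | r = 2) = (5/7)(5/7)(2/7) = 0.14577; P(data | r = 3) = (4/7)(4/7)(3/7) = 0.13994; P(data | r = 4) = (3/7)(3/7)(4/7) = 0.10496; P(data | r = 5) = (2/7)(2/7)(5/7) = 0.058309; P(data | r = 6) = (1/7)(1/7)(6/7) = 0.017493.
Weighting by the prior gives 1/11 · 0.10496 = 0.0095415, 2/11 · 0.14577 = 0.026504, 3/11 · 0.13994 = 0.038166, 3/11 · 0.10496 = 0.028624, 1/11 · 0.058309 = 0.0053008, 1/11 · 0.017493 = 0.0015902; summing to 0.10973.
So P(r = 6 | data) = (0.0015902) / (0.10973) = 0.014493.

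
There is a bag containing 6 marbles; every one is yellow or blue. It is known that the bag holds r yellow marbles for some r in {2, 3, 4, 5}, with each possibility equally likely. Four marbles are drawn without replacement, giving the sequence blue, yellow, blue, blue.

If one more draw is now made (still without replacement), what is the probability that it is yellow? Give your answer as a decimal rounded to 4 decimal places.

The likelihood of the observed sequence under each hypothesis: P(data | r = 2) = (4/6)(2/5)(3/4)(2/3) = 2/15; P(data | r = 3) = (3/6)(3/5)(2/4)(1/3) = 1/20; P(data | r = 4) = (2/6)(4/5)(1/4)(0/3) = 0; P(data | r = 5) = (1/6)(5/5)(0/4) = 0.
Multiplying each by its prior: 1/4 · 2/15 = 1/30, 1/4 · 1/20 = 1/80, 1/4 · 0 = 0, 1/4 · 0 = 0; these sum to 11/240.
Dividing through by the total gives posterior P(r = 2 | data) = 8/11, P(r = 3 | data) = 3/11, P(r = 4 | data) = 0, P(r = 5 | data) = 0.
So P(yellow next | data) = Σ P(yellow next | H) P(H | data) = (1/2)(8/11) + (1)(3/11) = 7/11.

0.6364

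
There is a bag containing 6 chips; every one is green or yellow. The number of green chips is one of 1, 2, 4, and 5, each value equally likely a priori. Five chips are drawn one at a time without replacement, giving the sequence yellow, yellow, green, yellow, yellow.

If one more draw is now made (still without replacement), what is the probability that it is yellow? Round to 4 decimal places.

0.7143

Under each hypothesis, the probability of the observed sequence is: P(data | r = 1) = (5/6)(4/5)(1/4)(3/3)(2/2) = 1/6; P(data | r = 2) = (4/6)(3/5)(2/4)(2/3)(1/2) = 1/15; P(data | r = 4) = (2/6)(1/5)(4/4)(0/3) = 0; P(data | r = 5) = (1/6)(0/5) = 0.
Weighting by the prior gives 1/4 · 1/6 = 1/24, 1/4 · 1/15 = 1/60, 1/4 · 0 = 0, 1/4 · 0 = 0; summing to 7/120.
The posterior is then P(r = 1 | data) = 5/7, P(r = 2 | data) = 2/7, P(r = 4 | data) = 0, P(r = 5 | data) = 0.
So P(yellow next | data) = Σ P(yellow next | H) P(H | data) = (1)(5/7) + (0)(2/7) = 5/7.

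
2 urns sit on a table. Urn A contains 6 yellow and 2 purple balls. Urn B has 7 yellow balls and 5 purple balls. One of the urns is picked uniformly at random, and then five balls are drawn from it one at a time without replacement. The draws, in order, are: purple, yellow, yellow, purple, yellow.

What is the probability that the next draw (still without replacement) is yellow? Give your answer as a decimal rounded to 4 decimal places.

Compute the likelihood of the observed sequence for each case: P(data | urn A) = (2/8)(6/7)(5/6)(1/5)(4/4) = 0.035714; P(data | urn B) = (5/12)(7/11)(6/10)(4/9)(5/8) = 0.044192.
Weighting by the prior gives 1/2 · 0.035714 = 0.017857, 1/2 · 0.044192 = 0.022096; these sum to 0.039953.
Dividing through by the total gives posterior P(urn A | data) = 0.44695, P(urn B | data) = 0.55305.
The predictive probability is P(yellow next | data) = (1)(0.44695) + (4/7)(0.55305) = 0.76298.

0.7630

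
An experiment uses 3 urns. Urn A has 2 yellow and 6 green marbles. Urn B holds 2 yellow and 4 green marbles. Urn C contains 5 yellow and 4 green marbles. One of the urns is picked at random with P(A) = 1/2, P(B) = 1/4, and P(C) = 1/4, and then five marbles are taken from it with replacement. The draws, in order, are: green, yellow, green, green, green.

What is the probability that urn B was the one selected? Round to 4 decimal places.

The likelihood of the observed sequence under each hypothesis: P(data | urn A) = (6/8)(2/8)(6/8)(6/8)(6/8) = 0.079102; P(data | urn B) = (4/6)(2/6)(4/6)(4/6)(4/6) = 0.065844; P(data | urn C) = (4/9)(5/9)(4/9)(4/9)(4/9) = 0.021677.
The prior-weighted likelihoods are 1/2 · 0.079102 = 0.039551, 1/4 · 0.065844 = 0.016461, 1/4 · 0.021677 = 0.0054192; summing to 0.061431.
By Bayes' rule, P(urn B | data) = (0.016461) / (0.061431) = 0.26796.

0.2680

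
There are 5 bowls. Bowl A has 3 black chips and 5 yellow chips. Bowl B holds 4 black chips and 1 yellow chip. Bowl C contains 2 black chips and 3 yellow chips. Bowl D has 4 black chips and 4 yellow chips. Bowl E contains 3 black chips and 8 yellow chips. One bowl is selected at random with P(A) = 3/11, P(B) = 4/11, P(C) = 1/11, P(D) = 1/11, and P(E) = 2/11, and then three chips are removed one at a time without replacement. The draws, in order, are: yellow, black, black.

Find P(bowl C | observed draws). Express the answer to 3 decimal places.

0.071

Under each hypothesis, the probability of the observed sequence is: P(data | bowl A) = (5/8)(3/7)(2/6) = 0.089286; P(data | bowl B) = (1/5)(4/4)(3/3) = 0.2; P(data | bowl C) = (3/5)(2/4)(1/3) = 0.1; P(data | bowl D) = (4/8)(4/7)(3/6) = 0.14286; P(data | bowl E) = (8/11)(3/10)(2/9) = 0.048485.
Multiplying each by its prior: 3/11 · 0.089286 = 0.024351, 4/11 · 0.2 = 0.072727, 1/11 · 0.1 = 0.0090909, 1/11 · 0.14286 = 0.012987, 2/11 · 0.048485 = 0.0088154; summing to 0.12797.
By Bayes' rule, P(bowl C | data) = (0.0090909) / (0.12797) = 0.071039.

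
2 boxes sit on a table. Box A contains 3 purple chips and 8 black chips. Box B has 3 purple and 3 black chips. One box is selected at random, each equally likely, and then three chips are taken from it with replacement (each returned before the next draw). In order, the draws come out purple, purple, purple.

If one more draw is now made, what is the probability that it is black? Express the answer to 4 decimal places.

0.5317

The likelihood of the observed sequence under each hypothesis: P(data | box A) = (3/11)(3/11)(3/11) = 0.020285; P(data | box B) = (3/6)(3/6)(3/6) = 0.125.
Multiplying each by its prior: 1/2 · 0.020285 = 0.010143, 1/2 · 0.125 = 0.0625; summing to 0.072643.
Normalising, the posterior is P(box A | data) = 0.13963, P(box B | data) = 0.86037.
The predictive probability is P(black next | data) = (8/11)(0.13963) + (1/2)(0.86037) = 0.53173.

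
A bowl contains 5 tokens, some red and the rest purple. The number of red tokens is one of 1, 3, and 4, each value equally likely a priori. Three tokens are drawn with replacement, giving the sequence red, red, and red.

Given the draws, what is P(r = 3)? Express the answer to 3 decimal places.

0.293

Under each hypothesis, the probability of the observed sequence is: P(data | r = 1) = (1/5)(1/5)(1/5) = 1/125; P(data | r = 3) = (3/5)(3/5)(3/5) = 27/125; P(data | r = 4) = (4/5)(4/5)(4/5) = 64/125.
The prior-weighted likelihoods are 1/3 · 1/125 = 1/375, 1/3 · 27/125 = 9/125, 1/3 · 64/125 = 64/375; with total 92/375.
So P(r = 3 | data) = (9/125) / (92/375) = 27/92.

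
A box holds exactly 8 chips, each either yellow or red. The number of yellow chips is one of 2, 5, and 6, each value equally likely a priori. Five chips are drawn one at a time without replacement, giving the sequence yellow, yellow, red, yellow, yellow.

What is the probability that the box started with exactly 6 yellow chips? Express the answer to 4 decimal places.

0.6667

Under each hypothesis, the probability of the observed sequence is: P(data | r = 2) = (2/8)(1/7)(6/6)(0/5) = 0; P(data | r = 5) = (5/8)(4/7)(3/6)(3/5)(2/4) = 3/56; P(data | r = 6) = (6/8)(5/7)(2/6)(4/5)(3/4) = 3/28.
Multiplying each by its prior: 1/3 · 0 = 0, 1/3 · 3/56 = 1/56, 1/3 · 3/28 = 1/28; these sum to 3/56.
By Bayes' rule, P(r = 6 | data) = (1/28) / (3/56) = 2/3.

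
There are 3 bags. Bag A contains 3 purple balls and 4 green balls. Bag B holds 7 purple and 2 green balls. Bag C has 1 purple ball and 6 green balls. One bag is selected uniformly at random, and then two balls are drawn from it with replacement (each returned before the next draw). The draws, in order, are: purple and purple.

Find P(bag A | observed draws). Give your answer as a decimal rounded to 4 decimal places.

Under each hypothesis, the probability of the observed sequence is: P(data | bag A) = (3/7)(3/7) = 0.18367; P(data | bag B) = (7/9)(7/9) = 0.60494; P(data | bag C) = (1/7)(1/7) = 0.020408.
Multiplying each by its prior: 1/3 · 0.18367 = 0.061224, 1/3 · 0.60494 = 0.20165, 1/3 · 0.020408 = 0.0068027; with total 0.26967.
By Bayes' rule, P(bag A | data) = (0.061224) / (0.26967) = 0.22703.

0.2270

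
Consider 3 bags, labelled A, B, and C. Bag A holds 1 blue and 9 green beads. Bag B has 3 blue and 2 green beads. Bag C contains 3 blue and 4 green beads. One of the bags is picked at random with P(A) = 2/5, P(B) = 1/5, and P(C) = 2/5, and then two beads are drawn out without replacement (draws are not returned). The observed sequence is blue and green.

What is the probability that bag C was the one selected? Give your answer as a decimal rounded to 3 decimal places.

The likelihood of the observed sequence under each hypothesis: P(data | bag A) = (1/10)(9/9) = 1/10; P(data | bag B) = (3/5)(2/4) = 3/10; P(data | bag C) = (3/7)(4/6) = 2/7.
The prior-weighted likelihoods are 2/5 · 1/10 = 1/25, 1/5 · 3/10 = 3/50, 2/5 · 2/7 = 4/35; with total 3/14.
By Bayes' rule, P(bag C | data) = (4/35) / (3/14) = 8/15.

0.533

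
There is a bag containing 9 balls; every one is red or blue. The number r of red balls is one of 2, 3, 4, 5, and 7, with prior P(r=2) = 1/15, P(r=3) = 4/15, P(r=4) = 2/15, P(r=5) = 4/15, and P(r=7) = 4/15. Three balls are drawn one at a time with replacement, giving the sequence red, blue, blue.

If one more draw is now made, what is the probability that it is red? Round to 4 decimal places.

Compute the likelihood of the observed sequence for each case: P(data | r = 2) = (2/9)(7/9)(7/9) = 0.13443; P(data | r = 3) = (3/9)(6/9)(6/9) = 0.14815; P(data | r = 4) = (4/9)(5/9)(5/9) = 0.13717; P(data | r = 5) = (5/9)(4/9)(4/9) = 0.10974; P(data | r = 7) = (7/9)(2/9)(2/9) = 0.038409.
Multiplying each by its prior: 1/15 · 0.13443 = 0.008962, 4/15 · 0.14815 = 0.039506, 2/15 · 0.13717 = 0.01829, 4/15 · 0.10974 = 0.029264, 4/15 · 0.038409 = 0.010242; summing to 0.10626.
The posterior is then P(r = 2 | data) = 0.084337, P(r = 3 | data) = 0.37177, P(r = 4 | data) = 0.17212, P(r = 5 | data) = 0.27539, P(r = 7 | data) = 0.096386.
Averaging over the posterior, P(red next | data) = (2/9)(0.084337) + (1/3)(0.37177) + (4/9)(0.17212) + (5/9)(0.27539) + (7/9)(0.096386) = 0.44712.

0.4471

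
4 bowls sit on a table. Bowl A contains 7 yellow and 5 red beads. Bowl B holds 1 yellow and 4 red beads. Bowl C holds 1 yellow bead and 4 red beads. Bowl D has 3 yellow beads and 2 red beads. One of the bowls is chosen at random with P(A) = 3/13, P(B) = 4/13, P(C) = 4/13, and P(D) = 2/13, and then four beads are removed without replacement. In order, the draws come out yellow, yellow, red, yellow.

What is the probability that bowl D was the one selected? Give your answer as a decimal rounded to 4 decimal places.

Compute the likelihood of the observed sequence for each case: P(data | bowl A) = (7/12)(6/11)(5/10)(5/9) = 0.088384; P(data | bowl B) = (1/5)(0/4) = 0; P(data | bowl C) = (1/5)(0/4) = 0; P(data | bowl D) = (3/5)(2/4)(2/3)(1/2) = 0.1.
Multiplying each by its prior: 3/13 · 0.088384 = 0.020396, 4/13 · 0 = 0, 4/13 · 0 = 0, 2/13 · 0.1 = 0.015385; with total 0.035781.
So P(bowl D | data) = (0.015385) / (0.035781) = 0.42997.

0.4300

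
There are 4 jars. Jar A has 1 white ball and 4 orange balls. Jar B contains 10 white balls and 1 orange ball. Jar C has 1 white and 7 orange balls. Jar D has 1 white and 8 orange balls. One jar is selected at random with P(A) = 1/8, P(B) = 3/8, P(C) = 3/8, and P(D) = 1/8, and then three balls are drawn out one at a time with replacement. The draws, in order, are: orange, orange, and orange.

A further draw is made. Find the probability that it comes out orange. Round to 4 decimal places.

0.8656

For each hypothesis, P(data | H) works out to: P(data | jar A) = (4/5)(4/5)(4/5) = 0.512; P(data | jar B) = (1/11)(1/11)(1/11) = 0.00075131; P(data | jar C) = (7/8)(7/8)(7/8) = 0.66992; P(data | jar D) = (8/9)(8/9)(8/9) = 0.70233.
Multiplying each by its prior: 1/8 · 0.512 = 0.064, 3/8 · 0.00075131 = 0.00028174, 3/8 · 0.66992 = 0.25122, 1/8 · 0.70233 = 0.087791; with total 0.40329.
The posterior is then P(jar A | data) = 0.15869, P(jar B | data) = 0.0006986, P(jar C | data) = 0.62292, P(jar D | data) = 0.21769.
Averaging over the posterior, P(orange next | data) = (4/5)(0.15869) + (1/11)(0.0006986) + (7/8)(0.62292) + (8/9)(0.21769) = 0.86557.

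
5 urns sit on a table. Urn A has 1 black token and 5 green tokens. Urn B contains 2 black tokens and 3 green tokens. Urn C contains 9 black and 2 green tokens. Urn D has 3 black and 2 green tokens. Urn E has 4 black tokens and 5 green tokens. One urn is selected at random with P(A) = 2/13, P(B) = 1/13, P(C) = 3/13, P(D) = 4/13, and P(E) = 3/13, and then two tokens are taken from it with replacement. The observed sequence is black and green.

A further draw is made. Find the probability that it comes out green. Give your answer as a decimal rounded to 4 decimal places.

0.4699

For each hypothesis, P(data | H) works out to: P(data | urn A) = (1/6)(5/6) = 0.13889; P(data | urn B) = (2/5)(3/5) = 0.24; P(data | urn C) = (9/11)(2/11) = 0.14876; P(data | urn D) = (3/5)(2/5) = 0.24; P(data | urn E) = (4/9)(5/9) = 0.24691.
The prior-weighted likelihoods are 2/13 · 0.13889 = 0.021368, 1/13 · 0.24 = 0.018462, 3/13 · 0.14876 = 0.034329, 4/13 · 0.24 = 0.073846, 3/13 · 0.24691 = 0.05698; these sum to 0.20498.
Normalising, the posterior is P(urn A | data) = 0.10424, P(urn B | data) = 0.090063, P(urn C | data) = 0.16747, P(urn D | data) = 0.36025, P(urn E | data) = 0.27797.
The predictive probability is P(green next | data) = (5/6)(0.10424) + (3/5)(0.090063) + (2/11)(0.16747) + (2/5)(0.36025) + (5/9)(0.27797) = 0.46988.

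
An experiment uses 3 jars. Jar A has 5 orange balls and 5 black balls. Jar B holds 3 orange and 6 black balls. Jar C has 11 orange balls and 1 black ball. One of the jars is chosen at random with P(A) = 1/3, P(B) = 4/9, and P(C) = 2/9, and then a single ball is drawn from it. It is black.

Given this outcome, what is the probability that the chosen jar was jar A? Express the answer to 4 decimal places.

Under each hypothesis, the probability of this draw is: P(data | jar A) = (5/10) = 1/2; P(data | jar B) = (6/9) = 2/3; P(data | jar C) = (1/12) = 1/12.
Multiplying each by its prior: 1/3 · 1/2 = 1/6, 4/9 · 2/3 = 8/27, 2/9 · 1/12 = 1/54; these sum to 13/27.
By Bayes' rule, P(jar A | data) = (1/6) / (13/27) = 9/26.

0.3462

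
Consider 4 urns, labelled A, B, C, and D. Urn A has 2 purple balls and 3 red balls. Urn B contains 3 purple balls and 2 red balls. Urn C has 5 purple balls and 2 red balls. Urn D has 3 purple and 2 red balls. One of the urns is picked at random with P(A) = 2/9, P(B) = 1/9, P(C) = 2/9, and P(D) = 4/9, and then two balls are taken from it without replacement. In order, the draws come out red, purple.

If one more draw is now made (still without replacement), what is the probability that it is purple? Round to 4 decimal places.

0.6137

Under each hypothesis, the probability of the observed sequence is: P(data | urn A) = (3/5)(2/4) = 0.3; P(data | urn B) = (2/5)(3/4) = 0.3; P(data | urn C) = (2/7)(5/6) = 0.2381; P(data | urn D) = (2/5)(3/4) = 0.3.
Multiplying each by its prior: 2/9 · 0.3 = 0.066667, 1/9 · 0.3 = 0.033333, 2/9 · 0.2381 = 0.05291, 4/9 · 0.3 = 0.13333; with total 0.28624.
Normalising, the posterior is P(urn A | data) = 0.2329, P(urn B | data) = 0.11645, P(urn C | data) = 0.18484, P(urn D | data) = 0.4658.
The predictive probability is P(purple next | data) = (1/3)(0.2329) + (2/3)(0.11645) + (4/5)(0.18484) + (2/3)(0.4658) = 0.61368.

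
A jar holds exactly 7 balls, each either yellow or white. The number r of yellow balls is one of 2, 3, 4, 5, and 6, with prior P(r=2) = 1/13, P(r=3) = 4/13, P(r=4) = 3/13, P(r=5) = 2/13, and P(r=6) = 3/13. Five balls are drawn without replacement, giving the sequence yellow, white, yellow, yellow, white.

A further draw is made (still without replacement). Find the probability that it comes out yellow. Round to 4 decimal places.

Compute the likelihood of the observed sequence for each case: P(data | r = 2) = (2/7)(5/6)(1/5)(0/4) = 0; P(data | r = 3) = (3/7)(4/6)(2/5)(1/4)(3/3) = 1/35; P(data | r = 4) = (4/7)(3/6)(3/5)(2/4)(2/3) = 2/35; P(data | r = 5) = (5/7)(2/6)(4/5)(3/4)(1/3) = 1/21; P(data | r = 6) = (6/7)(1/6)(5/5)(4/4)(0/3) = 0.
Multiplying each by its prior: 1/13 · 0 = 0, 4/13 · 1/35 = 4/455, 3/13 · 2/35 = 6/455, 2/13 · 1/21 = 2/273, 3/13 · 0 = 0; with total 8/273.
Normalising, the posterior is P(r = 2 | data) = 0, P(r = 3 | data) = 3/10, P(r = 4 | data) = 9/20, P(r = 5 | data) = 1/4, P(r = 6 | data) = 0.
The predictive probability is P(yellow next | data) = (0)(3/10) + (1/2)(9/20) + (1)(1/4) = 19/40.

0.4750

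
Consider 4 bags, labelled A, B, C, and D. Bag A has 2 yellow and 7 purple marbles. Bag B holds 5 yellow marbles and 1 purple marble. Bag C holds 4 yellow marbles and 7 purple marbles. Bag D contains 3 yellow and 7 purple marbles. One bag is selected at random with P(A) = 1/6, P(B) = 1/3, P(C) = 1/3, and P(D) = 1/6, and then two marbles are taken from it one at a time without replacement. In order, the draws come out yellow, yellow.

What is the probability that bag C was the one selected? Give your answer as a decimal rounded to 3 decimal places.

0.133

The likelihood of the observed sequence under each hypothesis: P(data | bag A) = (2/9)(1/8) = 0.027778; P(data | bag B) = (5/6)(4/5) = 0.66667; P(data | bag C) = (4/11)(3/10) = 0.10909; P(data | bag D) = (3/10)(2/9) = 0.066667.
Weighting by the prior gives 1/6 · 0.027778 = 0.0046296, 1/3 · 0.66667 = 0.22222, 1/3 · 0.10909 = 0.036364, 1/6 · 0.066667 = 0.011111; with total 0.27433.
Therefore the posterior P(bag C | data) = (0.036364) / (0.27433) = 0.13256.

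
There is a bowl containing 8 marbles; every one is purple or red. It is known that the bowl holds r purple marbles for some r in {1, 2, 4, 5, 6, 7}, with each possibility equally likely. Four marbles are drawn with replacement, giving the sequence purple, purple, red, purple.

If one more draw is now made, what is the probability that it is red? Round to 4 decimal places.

Under each hypothesis, the probability of the observed sequence is: P(data | r = 1) = (1/8)(1/8)(7/8)(1/8) = 0.001709; P(data | r = 2) = (2/8)(2/8)(6/8)(2/8) = 0.011719; P(data | r = 4) = (4/8)(4/8)(4/8)(4/8) = 0.0625; P(data | r = 5) = (5/8)(5/8)(3/8)(5/8) = 0.091553; P(data | r = 6) = (6/8)(6/8)(2/8)(6/8) = 0.10547; P(data | r = 7) = (7/8)(7/8)(1/8)(7/8) = 0.08374.
Multiplying each by its prior: 1/6 · 0.001709 = 0.00028483, 1/6 · 0.011719 = 0.0019531, 1/6 · 0.0625 = 0.010417, 1/6 · 0.091553 = 0.015259, 1/6 · 0.10547 = 0.017578, 1/6 · 0.08374 = 0.013957; with total 0.059448.
The posterior is then P(r = 1 | data) = 0.0047912, P(r = 2 | data) = 0.032854, P(r = 4 | data) = 0.17522, P(r = 5 | data) = 0.25667, P(r = 6 | data) = 0.29569, P(r = 7 | data) = 0.23477.
So P(red next | data) = Σ P(red next | H) P(H | data) = (7/8)(0.0047912) + (3/4)(0.032854) + (1/2)(0.17522) + (3/8)(0.25667) + (1/4)(0.29569) + (1/8)(0.23477) = 0.31597.

0.3160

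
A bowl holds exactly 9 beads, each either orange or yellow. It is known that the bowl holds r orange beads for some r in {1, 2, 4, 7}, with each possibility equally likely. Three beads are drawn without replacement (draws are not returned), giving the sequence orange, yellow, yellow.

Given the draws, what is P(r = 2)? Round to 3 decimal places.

Compute the likelihood of the observed sequence for each case: P(data | r = 1) = (1/9)(8/8)(7/7) = 1/9; P(data | r = 2) = (2/9)(7/8)(6/7) = 1/6; P(data | r = 4) = (4/9)(5/8)(4/7) = 10/63; P(data | r = 7) = (7/9)(2/8)(1/7) = 1/36.
The prior-weighted likelihoods are 1/4 · 1/9 = 1/36, 1/4 · 1/6 = 1/24, 1/4 · 10/63 = 5/126, 1/4 · 1/36 = 1/144; these sum to 13/112.
Therefore the posterior P(r = 2 | data) = (1/24) / (13/112) = 14/39.

0.359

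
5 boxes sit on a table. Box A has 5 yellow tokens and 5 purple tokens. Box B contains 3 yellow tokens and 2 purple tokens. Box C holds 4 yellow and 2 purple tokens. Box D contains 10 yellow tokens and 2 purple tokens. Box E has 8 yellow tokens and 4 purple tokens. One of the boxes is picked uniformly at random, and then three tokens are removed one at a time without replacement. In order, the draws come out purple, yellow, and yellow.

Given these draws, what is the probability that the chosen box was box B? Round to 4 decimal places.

The likelihood of the observed sequence under each hypothesis: P(data | box A) = (5/10)(5/9)(4/8) = 0.13889; P(data | box B) = (2/5)(3/4)(2/3) = 0.2; P(data | box C) = (2/6)(4/5)(3/4) = 0.2; P(data | box D) = (2/12)(10/11)(9/10) = 0.13636; P(data | box E) = (4/12)(8/11)(7/10) = 0.1697.
Weighting by the prior gives 1/5 · 0.13889 = 0.027778, 1/5 · 0.2 = 0.04, 1/5 · 0.2 = 0.04, 1/5 · 0.13636 = 0.027273, 1/5 · 0.1697 = 0.033939; with total 0.16899.
So P(box B | data) = (0.04) / (0.16899) = 0.2367.

0.2367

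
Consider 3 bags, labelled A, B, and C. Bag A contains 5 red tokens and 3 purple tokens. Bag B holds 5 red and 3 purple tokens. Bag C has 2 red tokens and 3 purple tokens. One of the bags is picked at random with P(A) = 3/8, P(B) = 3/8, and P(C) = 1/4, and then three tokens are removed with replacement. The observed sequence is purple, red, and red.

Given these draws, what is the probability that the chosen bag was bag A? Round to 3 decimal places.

0.410

The likelihood of the observed sequence under each hypothesis: P(data | bag A) = (3/8)(5/8)(5/8) = 0.14648; P(data | bag B) = (3/8)(5/8)(5/8) = 0.14648; P(data | bag C) = (3/5)(2/5)(2/5) = 0.096.
Multiplying each by its prior: 3/8 · 0.14648 = 0.054932, 3/8 · 0.14648 = 0.054932, 1/4 · 0.096 = 0.024; summing to 0.13386.
Therefore the posterior P(bag A | data) = (0.054932) / (0.13386) = 0.41036.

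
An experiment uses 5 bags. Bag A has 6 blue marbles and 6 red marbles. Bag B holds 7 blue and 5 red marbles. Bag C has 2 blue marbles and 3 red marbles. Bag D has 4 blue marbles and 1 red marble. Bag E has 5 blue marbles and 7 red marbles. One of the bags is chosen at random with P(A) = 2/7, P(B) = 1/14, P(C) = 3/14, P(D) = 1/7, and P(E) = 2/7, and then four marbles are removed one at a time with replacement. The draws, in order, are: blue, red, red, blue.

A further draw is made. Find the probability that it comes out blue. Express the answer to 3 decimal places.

0.478

Under each hypothesis, the probability of the observed sequence is: P(data | bag A) = (6/12)(6/12)(6/12)(6/12) = 0.0625; P(data | bag B) = (7/12)(5/12)(5/12)(7/12) = 0.059076; P(data | bag C) = (2/5)(3/5)(3/5)(2/5) = 0.0576; P(data | bag D) = (4/5)(1/5)(1/5)(4/5) = 0.0256; P(data | bag E) = (5/12)(7/12)(7/12)(5/12) = 0.059076.
Weighting by the prior gives 2/7 · 0.0625 = 0.017857, 1/14 · 0.059076 = 0.0042197, 3/14 · 0.0576 = 0.012343, 1/7 · 0.0256 = 0.0036571, 2/7 · 0.059076 = 0.016879; these sum to 0.054956.
Normalising, the posterior is P(bag A | data) = 0.32494, P(bag B | data) = 0.076784, P(bag C | data) = 0.2246, P(bag D | data) = 0.066547, P(bag E | data) = 0.30714.
So P(blue next | data) = Σ P(blue next | H) P(H | data) = (1/2)(0.32494) + (7/12)(0.076784) + (2/5)(0.2246) + (4/5)(0.066547) + (5/12)(0.30714) = 0.47831.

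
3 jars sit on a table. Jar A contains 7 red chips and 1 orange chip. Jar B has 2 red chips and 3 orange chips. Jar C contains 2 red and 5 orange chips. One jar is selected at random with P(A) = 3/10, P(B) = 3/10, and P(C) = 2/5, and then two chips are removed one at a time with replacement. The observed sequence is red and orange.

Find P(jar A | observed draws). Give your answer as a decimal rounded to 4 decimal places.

0.1760

For each hypothesis, P(data | H) works out to: P(data | jar A) = (7/8)(1/8) = 0.10938; P(data | jar B) = (2/5)(3/5) = 0.24; P(data | jar C) = (2/7)(5/7) = 0.20408.
Multiplying each by its prior: 3/10 · 0.10938 = 0.032813, 3/10 · 0.24 = 0.072, 2/5 · 0.20408 = 0.081633; summing to 0.18645.
By Bayes' rule, P(jar A | data) = (0.032813) / (0.18645) = 0.17599.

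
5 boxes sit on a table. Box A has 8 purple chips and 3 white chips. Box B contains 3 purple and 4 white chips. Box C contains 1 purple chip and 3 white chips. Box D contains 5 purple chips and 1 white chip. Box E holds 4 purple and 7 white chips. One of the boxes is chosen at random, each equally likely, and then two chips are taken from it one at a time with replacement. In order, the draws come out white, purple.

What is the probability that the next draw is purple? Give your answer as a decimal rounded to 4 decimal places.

Under each hypothesis, the probability of the observed sequence is: P(data | box A) = (3/11)(8/11) = 0.19835; P(data | box B) = (4/7)(3/7) = 0.2449; P(data | box C) = (3/4)(1/4) = 0.1875; P(data | box D) = (1/6)(5/6) = 0.13889; P(data | box E) = (7/11)(4/11) = 0.2314.
Weighting by the prior gives 1/5 · 0.19835 = 0.039669, 1/5 · 0.2449 = 0.04898, 1/5 · 0.1875 = 0.0375, 1/5 · 0.13889 = 0.027778, 1/5 · 0.2314 = 0.046281; summing to 0.20021.
Dividing through by the total gives posterior P(box A | data) = 0.19814, P(box B | data) = 0.24464, P(box C | data) = 0.18731, P(box D | data) = 0.13874, P(box E | data) = 0.23116.
So P(purple next | data) = Σ P(purple next | H) P(H | data) = (8/11)(0.19814) + (3/7)(0.24464) + (1/4)(0.18731) + (5/6)(0.13874) + (4/11)(0.23116) = 0.49546.

0.4955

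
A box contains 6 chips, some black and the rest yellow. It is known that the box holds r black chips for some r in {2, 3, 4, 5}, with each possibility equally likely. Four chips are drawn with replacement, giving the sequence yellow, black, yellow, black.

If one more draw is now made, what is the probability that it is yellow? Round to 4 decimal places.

The likelihood of the observed sequence under each hypothesis: P(data | r = 2) = (4/6)(2/6)(4/6)(2/6) = 0.049383; P(data | r = 3) = (3/6)(3/6)(3/6)(3/6) = 0.0625; P(data | r = 4) = (2/6)(4/6)(2/6)(4/6) = 0.049383; P(data | r = 5) = (1/6)(5/6)(1/6)(5/6) = 0.01929.
The prior-weighted likelihoods are 1/4 · 0.049383 = 0.012346, 1/4 · 0.0625 = 0.015625, 1/4 · 0.049383 = 0.012346, 1/4 · 0.01929 = 0.0048225; these sum to 0.045139.
Dividing through by the total gives posterior P(r = 2 | data) = 0.2735, P(r = 3 | data) = 0.34615, P(r = 4 | data) = 0.2735, P(r = 5 | data) = 0.10684.
So P(yellow next | data) = Σ P(yellow next | H) P(H | data) = (2/3)(0.2735) + (1/2)(0.34615) + (1/3)(0.2735) + (1/6)(0.10684) = 0.46439.

0.4644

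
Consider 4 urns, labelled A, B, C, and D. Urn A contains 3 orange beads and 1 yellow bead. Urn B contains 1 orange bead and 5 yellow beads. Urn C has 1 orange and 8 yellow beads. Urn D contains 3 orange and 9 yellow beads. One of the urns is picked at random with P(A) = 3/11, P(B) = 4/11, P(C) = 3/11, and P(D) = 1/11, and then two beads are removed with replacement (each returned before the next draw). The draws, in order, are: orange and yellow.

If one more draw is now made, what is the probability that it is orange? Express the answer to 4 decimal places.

0.3710

Compute the likelihood of the observed sequence for each case: P(data | urn A) = (3/4)(1/4) = 0.1875; P(data | urn B) = (1/6)(5/6) = 0.13889; P(data | urn C) = (1/9)(8/9) = 0.098765; P(data | urn D) = (3/12)(9/12) = 0.1875.
Multiplying each by its prior: 3/11 · 0.1875 = 0.051136, 4/11 · 0.13889 = 0.050505, 3/11 · 0.098765 = 0.026936, 1/11 · 0.1875 = 0.017045; summing to 0.14562.
Dividing through by the total gives posterior P(urn A | data) = 0.35116, P(urn B | data) = 0.34682, P(urn C | data) = 0.18497, P(urn D | data) = 0.11705.
So P(orange next | data) = Σ P(orange next | H) P(H | data) = (3/4)(0.35116) + (1/6)(0.34682) + (1/9)(0.18497) + (1/4)(0.11705) = 0.37099.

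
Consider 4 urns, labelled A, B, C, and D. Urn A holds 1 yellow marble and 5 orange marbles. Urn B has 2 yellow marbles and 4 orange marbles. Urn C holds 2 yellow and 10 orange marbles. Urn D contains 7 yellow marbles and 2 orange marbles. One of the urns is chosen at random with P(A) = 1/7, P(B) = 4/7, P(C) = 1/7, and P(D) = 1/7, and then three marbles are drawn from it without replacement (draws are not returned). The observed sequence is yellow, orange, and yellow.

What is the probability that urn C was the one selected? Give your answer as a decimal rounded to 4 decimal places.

Under each hypothesis, the probability of the observed sequence is: P(data | urn A) = (1/6)(5/5)(0/4) = 0; P(data | urn B) = (2/6)(4/5)(1/4) = 0.066667; P(data | urn C) = (2/12)(10/11)(1/10) = 0.015152; P(data | urn D) = (7/9)(2/8)(6/7) = 0.16667.
The prior-weighted likelihoods are 1/7 · 0 = 0, 4/7 · 0.066667 = 0.038095, 1/7 · 0.015152 = 0.0021645, 1/7 · 0.16667 = 0.02381; these sum to 0.064069.
Hence P(urn C | data) = (0.0021645) / (0.064069) = 0.033784.

0.0338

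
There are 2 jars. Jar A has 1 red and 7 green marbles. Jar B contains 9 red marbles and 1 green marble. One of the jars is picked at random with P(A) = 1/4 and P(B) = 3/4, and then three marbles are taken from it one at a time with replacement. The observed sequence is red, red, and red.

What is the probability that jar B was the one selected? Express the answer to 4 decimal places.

0.9991

Compute the likelihood of the observed sequence for each case: P(data | jar A) = (1/8)(1/8)(1/8) = 0.0019531; P(data | jar B) = (9/10)(9/10)(9/10) = 0.729.
The prior-weighted likelihoods are 1/4 · 0.0019531 = 0.00048828, 3/4 · 0.729 = 0.54675; with total 0.54724.
Hence P(jar B | data) = (0.54675) / (0.54724) = 0.99911.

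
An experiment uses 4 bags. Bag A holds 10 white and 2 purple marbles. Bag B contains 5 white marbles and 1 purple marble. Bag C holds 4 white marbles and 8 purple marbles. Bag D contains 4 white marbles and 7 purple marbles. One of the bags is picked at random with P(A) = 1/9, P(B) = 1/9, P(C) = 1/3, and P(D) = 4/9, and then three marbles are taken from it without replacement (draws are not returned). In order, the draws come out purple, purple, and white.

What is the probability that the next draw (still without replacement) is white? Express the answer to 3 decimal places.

0.365

Under each hypothesis, the probability of the observed sequence is: P(data | bag A) = (2/12)(1/11)(10/10) = 0.015152; P(data | bag B) = (1/6)(0/5) = 0; P(data | bag C) = (8/12)(7/11)(4/10) = 0.1697; P(data | bag D) = (7/11)(6/10)(4/9) = 0.1697.
Multiplying each by its prior: 1/9 · 0.015152 = 0.0016835, 1/9 · 0 = 0, 1/3 · 0.1697 = 0.056566, 4/9 · 0.1697 = 0.075421; summing to 0.13367.
The posterior is then P(bag A | data) = 0.012594, P(bag B | data) = 0, P(bag C | data) = 0.42317, P(bag D | data) = 0.56423.
The predictive probability is P(white next | data) = (1)(0.012594) + (1/3)(0.42317) + (3/8)(0.56423) = 0.36524.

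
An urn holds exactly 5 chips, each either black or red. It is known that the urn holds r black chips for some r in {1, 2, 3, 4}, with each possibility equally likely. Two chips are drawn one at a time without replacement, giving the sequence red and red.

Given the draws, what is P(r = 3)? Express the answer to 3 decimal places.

For each hypothesis, P(data | H) works out to: P(data | r = 1) = (4/5)(3/4) = 3/5; P(data | r = 2) = (3/5)(2/4) = 3/10; P(data | r = 3) = (2/5)(1/4) = 1/10; P(data | r = 4) = (1/5)(0/4) = 0.
The prior-weighted likelihoods are 1/4 · 3/5 = 3/20, 1/4 · 3/10 = 3/40, 1/4 · 1/10 = 1/40, 1/4 · 0 = 0; with total 1/4.
Hence P(r = 3 | data) = (1/40) / (1/4) = 1/10.

0.100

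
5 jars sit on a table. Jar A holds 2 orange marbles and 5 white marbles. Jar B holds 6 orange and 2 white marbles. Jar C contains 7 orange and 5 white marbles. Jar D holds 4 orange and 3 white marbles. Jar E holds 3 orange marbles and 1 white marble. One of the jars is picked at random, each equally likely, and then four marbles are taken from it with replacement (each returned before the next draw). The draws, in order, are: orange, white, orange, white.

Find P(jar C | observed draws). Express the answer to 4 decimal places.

The likelihood of the observed sequence under each hypothesis: P(data | jar A) = (2/7)(5/7)(2/7)(5/7) = 0.041649; P(data | jar B) = (6/8)(2/8)(6/8)(2/8) = 0.035156; P(data | jar C) = (7/12)(5/12)(7/12)(5/12) = 0.059076; P(data | jar D) = (4/7)(3/7)(4/7)(3/7) = 0.059975; P(data | jar E) = (3/4)(1/4)(3/4)(1/4) = 0.035156.
Weighting by the prior gives 1/5 · 0.041649 = 0.0083299, 1/5 · 0.035156 = 0.0070313, 1/5 · 0.059076 = 0.011815, 1/5 · 0.059975 = 0.011995, 1/5 · 0.035156 = 0.0070313; with total 0.046203.
Therefore the posterior P(jar C | data) = (0.011815) / (0.046203) = 0.25573.

0.2557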